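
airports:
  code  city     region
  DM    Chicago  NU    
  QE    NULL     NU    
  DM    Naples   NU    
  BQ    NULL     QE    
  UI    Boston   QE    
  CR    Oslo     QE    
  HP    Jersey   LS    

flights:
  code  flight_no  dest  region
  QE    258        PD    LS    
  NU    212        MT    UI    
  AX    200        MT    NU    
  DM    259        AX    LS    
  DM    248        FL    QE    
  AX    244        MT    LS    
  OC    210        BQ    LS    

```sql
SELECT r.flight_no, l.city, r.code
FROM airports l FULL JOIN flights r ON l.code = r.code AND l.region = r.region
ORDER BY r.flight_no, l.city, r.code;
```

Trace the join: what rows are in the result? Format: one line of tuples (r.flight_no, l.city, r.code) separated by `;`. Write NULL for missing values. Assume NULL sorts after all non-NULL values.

FULL OUTER JOIN keeps every row from both sides; unmatched rows get NULL for the other side's columns.
Matching on l.code = r.code AND l.region = r.region.
- code=DM, region=NU: no r row matches, row kept with r columns NULL.
- code=QE, region=NU: no r row matches, row kept with r columns NULL.
- code=DM, region=NU: no r row matches, row kept with r columns NULL.
- code=BQ, region=QE: no r row matches, row kept with r columns NULL.
- code=UI, region=QE: no r row matches, row kept with r columns NULL.
- code=CR, region=QE: no r row matches, row kept with r columns NULL.
- code=HP, region=LS: no r row matches, row kept with r columns NULL.
- 7 row(s) from r found no l partner → padded with NULL.

(200, NULL, AX); (210, NULL, OC); (212, NULL, NU); (244, NULL, AX); (248, NULL, DM); (258, NULL, QE); (259, NULL, DM); (NULL, Boston, NULL); (NULL, Chicago, NULL); (NULL, Jersey, NULL); (NULL, Naples, NULL); (NULL, Oslo, NULL); (NULL, NULL, NULL); (NULL, NULL, NULL)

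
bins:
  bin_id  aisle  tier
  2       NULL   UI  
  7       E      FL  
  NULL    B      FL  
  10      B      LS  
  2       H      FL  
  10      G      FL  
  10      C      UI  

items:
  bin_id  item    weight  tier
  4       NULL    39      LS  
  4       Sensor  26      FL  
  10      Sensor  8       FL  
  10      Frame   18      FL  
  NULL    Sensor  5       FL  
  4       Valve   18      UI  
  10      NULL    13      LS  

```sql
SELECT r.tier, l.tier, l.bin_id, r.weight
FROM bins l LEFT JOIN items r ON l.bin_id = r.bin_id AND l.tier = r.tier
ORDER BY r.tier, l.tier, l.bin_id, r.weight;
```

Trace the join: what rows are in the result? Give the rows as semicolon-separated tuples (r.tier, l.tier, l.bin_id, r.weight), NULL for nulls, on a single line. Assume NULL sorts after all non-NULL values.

(FL, FL, 10, 8); (FL, FL, 10, 18); (LS, LS, 10, 13); (NULL, FL, 2, NULL); (NULL, FL, 7, NULL); (NULL, FL, NULL, NULL); (NULL, UI, 2, NULL); (NULL, UI, 10, NULL)

LEFT JOIN keeps every row from `bins`; unmatched rows get NULL for `items`'s columns.
Matching on l.bin_id = r.bin_id AND l.tier = r.tier. A NULL in a compared column never satisfies the condition.
- l row (bin_id=2, tier=UI): no match → kept, r columns NULL.
- l row (bin_id=7, tier=FL): no match → kept, r columns NULL.
- l row (bin_id=NULL, tier=FL): no match → kept, r columns NULL.
- l row (bin_id=10, tier=LS): matches 1 r row(s) → 1 output row(s).
- l row (bin_id=2, tier=FL): no match → kept, r columns NULL.
- l row (bin_id=10, tier=FL): matches 2 r row(s) → 2 output row(s).
- l row (bin_id=10, tier=UI): no match → kept, r columns NULL.
After projecting and ordering:
r.tier | l.tier | l.bin_id | r.weight
FL | FL | 10 | 8
FL | FL | 10 | 18
LS | LS | 10 | 13
NULL | FL | 2 | NULL
NULL | FL | 7 | NULL
NULL | FL | NULL | NULL
NULL | UI | 2 | NULL
NULL | UI | 10 | NULL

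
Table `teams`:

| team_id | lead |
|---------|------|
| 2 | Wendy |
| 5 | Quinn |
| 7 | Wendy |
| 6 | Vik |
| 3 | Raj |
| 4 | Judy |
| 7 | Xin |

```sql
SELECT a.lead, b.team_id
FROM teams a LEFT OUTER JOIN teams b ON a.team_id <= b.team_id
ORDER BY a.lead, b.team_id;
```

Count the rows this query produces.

29

LEFT JOIN keeps every row from `teams a`; unmatched rows get NULL for `teams b`'s columns.
Matching on a.team_id <= b.team_id.
Matched pairs: 29; unmatched a rows kept: 0.
Total: 29 rows.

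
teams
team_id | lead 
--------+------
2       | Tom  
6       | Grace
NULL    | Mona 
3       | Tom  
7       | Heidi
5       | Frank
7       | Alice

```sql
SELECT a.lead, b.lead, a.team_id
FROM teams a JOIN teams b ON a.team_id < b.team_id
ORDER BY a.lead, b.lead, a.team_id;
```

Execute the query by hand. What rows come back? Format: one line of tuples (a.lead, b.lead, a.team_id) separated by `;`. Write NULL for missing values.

(Frank, Alice, 5); (Frank, Grace, 5); (Frank, Heidi, 5); (Grace, Alice, 6); (Grace, Heidi, 6); (Tom, Alice, 2); (Tom, Alice, 3); (Tom, Frank, 2); (Tom, Frank, 3); (Tom, Grace, 2); (Tom, Grace, 3); (Tom, Heidi, 2); (Tom, Heidi, 3); (Tom, Tom, 2)

INNER JOIN keeps only pairs where the ON condition holds.
Matching on a.team_id < b.team_id. A NULL in a compared column never satisfies the condition.
- a row (team_id=2): matches 5 b row(s) → 5 output row(s).
- a row (team_id=6): matches 2 b row(s) → 2 output row(s).
- a row (team_id=NULL): no match → dropped.
- a row (team_id=3): matches 4 b row(s) → 4 output row(s).
- a row (team_id=7): no match → dropped.
- a row (team_id=5): matches 3 b row(s) → 3 output row(s).
- a row (team_id=7): no match → dropped.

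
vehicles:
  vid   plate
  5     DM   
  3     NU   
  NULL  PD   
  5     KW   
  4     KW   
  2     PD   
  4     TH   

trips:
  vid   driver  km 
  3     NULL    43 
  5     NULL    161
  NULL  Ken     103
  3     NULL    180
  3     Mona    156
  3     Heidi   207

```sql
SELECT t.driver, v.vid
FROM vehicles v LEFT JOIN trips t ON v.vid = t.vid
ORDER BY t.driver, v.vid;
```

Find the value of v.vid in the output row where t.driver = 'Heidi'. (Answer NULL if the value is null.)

3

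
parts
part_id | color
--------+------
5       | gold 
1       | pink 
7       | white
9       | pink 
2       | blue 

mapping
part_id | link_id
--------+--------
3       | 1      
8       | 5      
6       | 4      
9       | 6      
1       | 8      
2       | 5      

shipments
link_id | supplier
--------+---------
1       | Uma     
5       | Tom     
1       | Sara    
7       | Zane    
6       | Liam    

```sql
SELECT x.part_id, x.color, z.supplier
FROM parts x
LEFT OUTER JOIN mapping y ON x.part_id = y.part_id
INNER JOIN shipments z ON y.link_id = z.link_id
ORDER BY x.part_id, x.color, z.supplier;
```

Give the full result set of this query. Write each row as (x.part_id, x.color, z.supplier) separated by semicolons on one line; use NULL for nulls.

Step 1 — x LEFT JOIN y on part_id → 5 row(s).
Then INNER JOIN `shipments z` on link_id: keep only rows whose y.link_id appears in z.

(2, blue, Tom); (9, pink, Liam)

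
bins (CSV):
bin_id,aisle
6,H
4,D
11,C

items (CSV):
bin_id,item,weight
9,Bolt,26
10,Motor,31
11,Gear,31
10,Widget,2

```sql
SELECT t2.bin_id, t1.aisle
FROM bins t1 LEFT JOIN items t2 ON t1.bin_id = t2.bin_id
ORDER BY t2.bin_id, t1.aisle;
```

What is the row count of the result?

LEFT JOIN keeps every row from `bins`; unmatched rows get NULL for `items`'s columns.
Matching on t1.bin_id = t2.bin_id.
- t1 (bin_id=6) has no partner → padded with NULL.
- t1 (bin_id=4) has no partner → padded with NULL.
- t1 (bin_id=11) pairs with 1 row(s) of t2.
Total: 1 matched + 2 padded = 3 rows.

3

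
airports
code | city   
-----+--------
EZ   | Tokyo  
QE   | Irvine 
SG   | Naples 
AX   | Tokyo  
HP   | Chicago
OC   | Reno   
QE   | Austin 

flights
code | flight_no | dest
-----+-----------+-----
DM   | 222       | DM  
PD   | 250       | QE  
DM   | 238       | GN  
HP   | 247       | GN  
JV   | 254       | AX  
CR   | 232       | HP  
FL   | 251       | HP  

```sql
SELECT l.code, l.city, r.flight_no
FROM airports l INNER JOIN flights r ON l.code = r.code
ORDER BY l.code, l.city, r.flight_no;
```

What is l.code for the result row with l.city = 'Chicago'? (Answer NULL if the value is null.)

HP

INNER JOIN keeps only pairs where the ON condition holds.
Matching on l.code = r.code.
- l[0] code=EZ → no match; dropped.
- l[1] code=QE → no match; dropped.
- l[2] code=SG → no match; dropped.
- l[3] code=AX → no match; dropped.
- l[4] code=HP → 1 match(es) in r → 1 row(s).
- l[5] code=OC → no match; dropped.
- l[6] code=QE → no match; dropped.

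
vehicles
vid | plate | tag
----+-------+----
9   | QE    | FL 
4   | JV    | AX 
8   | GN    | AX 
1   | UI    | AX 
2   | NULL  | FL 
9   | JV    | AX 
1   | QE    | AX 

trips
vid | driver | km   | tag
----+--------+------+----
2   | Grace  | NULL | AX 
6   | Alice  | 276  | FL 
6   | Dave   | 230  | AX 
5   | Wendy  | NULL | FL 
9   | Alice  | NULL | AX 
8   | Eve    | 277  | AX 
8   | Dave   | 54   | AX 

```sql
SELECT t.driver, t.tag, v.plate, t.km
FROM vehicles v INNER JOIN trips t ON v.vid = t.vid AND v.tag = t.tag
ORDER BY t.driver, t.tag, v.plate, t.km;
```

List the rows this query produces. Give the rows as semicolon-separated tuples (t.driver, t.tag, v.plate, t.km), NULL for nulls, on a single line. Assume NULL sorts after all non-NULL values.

INNER JOIN keeps only pairs where the ON condition holds.
Matching on v.vid = t.vid AND v.tag = t.tag.
- v row (vid=9, tag=FL): no match → dropped.
- v row (vid=4, tag=AX): no match → dropped.
- v row (vid=8, tag=AX): matches 2 t row(s) → 2 output row(s).
- v row (vid=1, tag=AX): no match → dropped.
- v row (vid=2, tag=FL): no match → dropped.
- v row (vid=9, tag=AX): matches 1 t row(s) → 1 output row(s).
- v row (vid=1, tag=AX): no match → dropped.
After projecting and ordering:
t.driver | t.tag | v.plate | t.km
Alice | AX | JV | NULL
Dave | AX | GN | 54
Eve | AX | GN | 277

(Alice, AX, JV, NULL); (Dave, AX, GN, 54); (Eve, AX, GN, 277)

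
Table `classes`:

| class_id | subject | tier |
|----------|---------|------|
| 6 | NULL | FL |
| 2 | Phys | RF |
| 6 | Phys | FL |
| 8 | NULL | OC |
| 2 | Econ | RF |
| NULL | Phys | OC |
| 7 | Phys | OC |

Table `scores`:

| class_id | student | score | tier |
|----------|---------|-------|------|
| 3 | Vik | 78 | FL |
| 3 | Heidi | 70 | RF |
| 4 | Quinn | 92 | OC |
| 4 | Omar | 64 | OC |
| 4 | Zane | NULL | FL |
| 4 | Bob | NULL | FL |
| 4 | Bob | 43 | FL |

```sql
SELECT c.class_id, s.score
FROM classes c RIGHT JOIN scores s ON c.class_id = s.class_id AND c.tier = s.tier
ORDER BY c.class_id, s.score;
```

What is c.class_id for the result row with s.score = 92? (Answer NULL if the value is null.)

RIGHT JOIN keeps every row from `scores`; unmatched rows get NULL for `classes`'s columns.
Matching on c.class_id = s.class_id AND c.tier = s.tier. A NULL in a compared column never satisfies the condition.
Matched pairs: 0; unmatched s rows kept: 7.

NULL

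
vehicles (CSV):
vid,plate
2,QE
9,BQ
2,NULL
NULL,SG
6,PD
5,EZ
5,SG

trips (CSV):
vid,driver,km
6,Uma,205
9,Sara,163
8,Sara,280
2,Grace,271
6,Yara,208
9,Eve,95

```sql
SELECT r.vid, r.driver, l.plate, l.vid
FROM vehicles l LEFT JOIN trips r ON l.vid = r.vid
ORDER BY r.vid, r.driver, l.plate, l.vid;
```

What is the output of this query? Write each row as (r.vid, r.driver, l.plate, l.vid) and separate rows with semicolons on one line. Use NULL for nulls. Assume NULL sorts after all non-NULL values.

(2, Grace, QE, 2); (2, Grace, NULL, 2); (6, Uma, PD, 6); (6, Yara, PD, 6); (9, Eve, BQ, 9); (9, Sara, BQ, 9); (NULL, NULL, EZ, 5); (NULL, NULL, SG, 5); (NULL, NULL, SG, NULL)

LEFT JOIN keeps every row from `vehicles`; unmatched rows get NULL for `trips`'s columns.
Matching on l.vid = r.vid. A NULL in a compared column never satisfies the condition.
- l row (vid=2): matches 1 r row(s) → 1 output row(s).
- l row (vid=9): matches 2 r row(s) → 2 output row(s).
- l row (vid=2): matches 1 r row(s) → 1 output row(s).
- l row (vid=NULL): no match → kept, r columns NULL.
- l row (vid=6): matches 2 r row(s) → 2 output row(s).
- l row (vid=5): no match → kept, r columns NULL.
- l row (vid=5): no match → kept, r columns NULL.
After projecting and ordering:
r.vid | r.driver | l.plate | l.vid
2 | Grace | QE | 2
2 | Grace | NULL | 2
6 | Uma | PD | 6
6 | Yara | PD | 6
9 | Eve | BQ | 9
9 | Sara | BQ | 9
NULL | NULL | EZ | 5
NULL | NULL | SG | 5
NULL | NULL | SG | NULL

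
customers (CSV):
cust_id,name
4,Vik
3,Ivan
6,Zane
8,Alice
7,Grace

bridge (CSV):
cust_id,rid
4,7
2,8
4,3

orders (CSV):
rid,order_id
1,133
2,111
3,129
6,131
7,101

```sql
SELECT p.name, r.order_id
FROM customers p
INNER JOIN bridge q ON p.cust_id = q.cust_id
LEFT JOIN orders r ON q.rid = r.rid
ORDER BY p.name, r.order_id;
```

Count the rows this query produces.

Step 1 — p INNER JOIN q on cust_id → 2 row(s).
Then LEFT JOIN `orders r` on rid: each of those 2 rows is kept; rows whose q.rid has no match in r get NULL for r's columns.
Result: 2 row(s).

2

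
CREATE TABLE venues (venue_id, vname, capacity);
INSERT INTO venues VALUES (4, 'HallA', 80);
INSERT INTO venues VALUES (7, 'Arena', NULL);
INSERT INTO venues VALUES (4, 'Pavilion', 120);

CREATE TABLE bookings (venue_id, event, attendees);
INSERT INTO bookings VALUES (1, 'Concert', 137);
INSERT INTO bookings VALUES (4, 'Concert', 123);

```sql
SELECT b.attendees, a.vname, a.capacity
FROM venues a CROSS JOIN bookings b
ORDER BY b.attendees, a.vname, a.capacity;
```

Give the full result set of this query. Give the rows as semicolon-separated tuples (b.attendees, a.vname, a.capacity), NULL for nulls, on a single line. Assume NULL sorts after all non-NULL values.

(123, Arena, NULL); (123, HallA, 80); (123, Pavilion, 120); (137, Arena, NULL); (137, HallA, 80); (137, Pavilion, 120)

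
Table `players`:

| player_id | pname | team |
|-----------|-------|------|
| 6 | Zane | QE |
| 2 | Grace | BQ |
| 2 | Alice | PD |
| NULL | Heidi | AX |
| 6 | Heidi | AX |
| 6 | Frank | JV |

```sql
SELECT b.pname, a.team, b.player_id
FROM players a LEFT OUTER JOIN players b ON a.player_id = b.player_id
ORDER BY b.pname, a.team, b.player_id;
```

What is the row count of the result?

14

LEFT JOIN keeps every row from `players a`; unmatched rows get NULL for `players b`'s columns.
Matching on a.player_id = b.player_id. A NULL in a compared column never satisfies the condition.
- a row (player_id=6): matches 3 b row(s) → 3 output row(s).
- a row (player_id=2): matches 2 b row(s) → 2 output row(s).
- a row (player_id=2): matches 2 b row(s) → 2 output row(s).
- a row (player_id=NULL): no match → kept, b columns NULL.
- a row (player_id=6): matches 3 b row(s) → 3 output row(s).
- a row (player_id=6): matches 3 b row(s) → 3 output row(s).
Total: 13 matched + 1 padded = 14 rows.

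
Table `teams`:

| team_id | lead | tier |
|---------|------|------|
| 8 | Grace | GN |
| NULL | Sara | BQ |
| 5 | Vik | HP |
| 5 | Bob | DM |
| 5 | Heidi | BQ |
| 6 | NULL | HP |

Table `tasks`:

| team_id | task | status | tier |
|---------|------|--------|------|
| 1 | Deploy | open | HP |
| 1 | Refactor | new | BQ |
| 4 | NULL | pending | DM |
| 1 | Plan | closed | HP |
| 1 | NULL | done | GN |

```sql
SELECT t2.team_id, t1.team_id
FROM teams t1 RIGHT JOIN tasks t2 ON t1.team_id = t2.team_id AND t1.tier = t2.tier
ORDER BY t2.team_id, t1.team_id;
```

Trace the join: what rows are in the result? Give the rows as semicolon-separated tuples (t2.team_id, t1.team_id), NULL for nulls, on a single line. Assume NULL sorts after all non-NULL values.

RIGHT JOIN keeps every row from `tasks`; unmatched rows get NULL for `teams`'s columns.
Matching on t1.team_id = t2.team_id AND t1.tier = t2.tier. A NULL in a compared column never satisfies the condition.
Matched pairs: 0; unmatched t2 rows kept: 5.

(1, NULL); (1, NULL); (1, NULL); (1, NULL); (4, NULL)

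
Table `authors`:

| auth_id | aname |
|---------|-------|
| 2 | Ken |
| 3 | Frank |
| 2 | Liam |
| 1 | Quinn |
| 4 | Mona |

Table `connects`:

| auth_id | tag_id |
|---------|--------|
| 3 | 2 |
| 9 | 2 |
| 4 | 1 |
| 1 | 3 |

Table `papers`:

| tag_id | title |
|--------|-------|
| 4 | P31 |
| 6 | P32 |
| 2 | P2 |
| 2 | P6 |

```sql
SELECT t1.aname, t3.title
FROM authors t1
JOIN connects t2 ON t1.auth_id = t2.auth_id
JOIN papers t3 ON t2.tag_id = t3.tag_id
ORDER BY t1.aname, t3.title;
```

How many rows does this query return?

Evaluate left to right. First `authors t1 INNER JOIN connects t2` on auth_id: 3 row(s).
Then INNER JOIN `papers t3` on tag_id: keep only rows whose t2.tag_id appears in t3.
Result: 2 row(s).

2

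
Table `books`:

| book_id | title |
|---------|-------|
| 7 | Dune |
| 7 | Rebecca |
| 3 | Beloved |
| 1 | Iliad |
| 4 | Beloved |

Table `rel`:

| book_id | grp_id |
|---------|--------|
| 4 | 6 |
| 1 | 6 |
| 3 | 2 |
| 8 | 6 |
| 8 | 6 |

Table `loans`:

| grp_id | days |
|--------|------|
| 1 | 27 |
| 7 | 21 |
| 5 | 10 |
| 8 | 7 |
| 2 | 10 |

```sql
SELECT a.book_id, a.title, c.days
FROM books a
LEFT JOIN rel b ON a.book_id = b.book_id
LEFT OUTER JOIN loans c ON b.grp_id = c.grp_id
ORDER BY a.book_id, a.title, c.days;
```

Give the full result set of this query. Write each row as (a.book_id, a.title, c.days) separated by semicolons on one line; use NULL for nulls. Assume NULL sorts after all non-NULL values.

Joins associate left-to-right: books LEFT JOIN rel on book_id gives 5 intermediate row(s).
Then LEFT JOIN `loans c` on grp_id: each of those 5 rows is kept; rows whose b.grp_id has no match in c get NULL for c's columns.

(1, Iliad, NULL); (3, Beloved, 10); (4, Beloved, NULL); (7, Dune, NULL); (7, Rebecca, NULL)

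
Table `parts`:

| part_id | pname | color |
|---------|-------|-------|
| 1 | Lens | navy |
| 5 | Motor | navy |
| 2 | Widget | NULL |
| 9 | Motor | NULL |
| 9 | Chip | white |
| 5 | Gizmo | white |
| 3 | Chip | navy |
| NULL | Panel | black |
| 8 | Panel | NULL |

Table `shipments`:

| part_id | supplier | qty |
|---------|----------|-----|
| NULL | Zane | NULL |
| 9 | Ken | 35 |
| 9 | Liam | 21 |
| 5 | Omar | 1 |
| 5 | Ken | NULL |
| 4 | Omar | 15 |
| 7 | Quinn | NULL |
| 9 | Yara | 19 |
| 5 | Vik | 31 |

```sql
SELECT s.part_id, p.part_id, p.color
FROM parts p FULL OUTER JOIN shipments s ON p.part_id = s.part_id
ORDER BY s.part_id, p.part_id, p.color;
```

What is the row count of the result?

FULL OUTER JOIN keeps every row from both sides; unmatched rows get NULL for the other side's columns.
Matching on p.part_id = s.part_id. A NULL in a compared column never satisfies the condition.
Matched pairs: 12; unmatched p rows kept: 5; unmatched s rows kept: 3.
Total: 12 matched + 8 padded = 20 rows.

20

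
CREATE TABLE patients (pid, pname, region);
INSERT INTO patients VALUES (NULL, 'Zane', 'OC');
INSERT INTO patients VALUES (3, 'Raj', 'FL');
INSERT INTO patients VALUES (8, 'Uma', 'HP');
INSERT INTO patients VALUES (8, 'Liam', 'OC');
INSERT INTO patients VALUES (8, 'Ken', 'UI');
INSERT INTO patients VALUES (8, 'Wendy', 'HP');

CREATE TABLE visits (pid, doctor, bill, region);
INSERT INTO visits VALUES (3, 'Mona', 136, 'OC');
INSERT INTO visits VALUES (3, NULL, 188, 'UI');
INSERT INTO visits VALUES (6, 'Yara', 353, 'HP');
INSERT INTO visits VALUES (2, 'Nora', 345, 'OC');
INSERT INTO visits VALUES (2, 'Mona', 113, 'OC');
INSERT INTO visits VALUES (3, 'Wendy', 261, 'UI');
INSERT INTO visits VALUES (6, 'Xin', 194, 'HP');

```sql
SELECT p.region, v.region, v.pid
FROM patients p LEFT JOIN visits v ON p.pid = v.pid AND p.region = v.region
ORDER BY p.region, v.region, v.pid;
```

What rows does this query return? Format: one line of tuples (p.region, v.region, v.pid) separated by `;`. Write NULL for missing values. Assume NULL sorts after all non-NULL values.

(FL, NULL, NULL); (HP, NULL, NULL); (HP, NULL, NULL); (OC, NULL, NULL); (OC, NULL, NULL); (UI, NULL, NULL)

LEFT JOIN keeps every row from `patients`; unmatched rows get NULL for `visits`'s columns.
Matching on p.pid = v.pid AND p.region = v.region. A NULL in a compared column never satisfies the condition.
- pid=NULL, region=OC: no v row matches, row kept with v columns NULL.
- pid=3, region=FL: no v row matches, row kept with v columns NULL.
- pid=8, region=HP: no v row matches, row kept with v columns NULL.
- pid=8, region=OC: no v row matches, row kept with v columns NULL.
- pid=8, region=UI: no v row matches, row kept with v columns NULL.
- pid=8, region=HP: no v row matches, row kept with v columns NULL.
After projecting and ordering:
p.region | v.region | v.pid
FL | NULL | NULL
HP | NULL | NULL
HP | NULL | NULL
OC | NULL | NULL
OC | NULL | NULL
UI | NULL | NULL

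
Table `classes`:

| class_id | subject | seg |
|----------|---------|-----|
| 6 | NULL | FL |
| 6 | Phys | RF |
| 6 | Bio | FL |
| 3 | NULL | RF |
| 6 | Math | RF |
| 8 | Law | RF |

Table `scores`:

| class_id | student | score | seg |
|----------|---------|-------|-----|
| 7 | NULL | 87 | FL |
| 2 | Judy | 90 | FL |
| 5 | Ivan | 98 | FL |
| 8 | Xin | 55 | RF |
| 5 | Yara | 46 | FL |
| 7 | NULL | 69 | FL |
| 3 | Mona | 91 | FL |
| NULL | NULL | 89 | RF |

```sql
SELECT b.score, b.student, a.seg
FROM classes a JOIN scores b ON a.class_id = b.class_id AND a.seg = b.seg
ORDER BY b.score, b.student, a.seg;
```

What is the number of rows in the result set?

1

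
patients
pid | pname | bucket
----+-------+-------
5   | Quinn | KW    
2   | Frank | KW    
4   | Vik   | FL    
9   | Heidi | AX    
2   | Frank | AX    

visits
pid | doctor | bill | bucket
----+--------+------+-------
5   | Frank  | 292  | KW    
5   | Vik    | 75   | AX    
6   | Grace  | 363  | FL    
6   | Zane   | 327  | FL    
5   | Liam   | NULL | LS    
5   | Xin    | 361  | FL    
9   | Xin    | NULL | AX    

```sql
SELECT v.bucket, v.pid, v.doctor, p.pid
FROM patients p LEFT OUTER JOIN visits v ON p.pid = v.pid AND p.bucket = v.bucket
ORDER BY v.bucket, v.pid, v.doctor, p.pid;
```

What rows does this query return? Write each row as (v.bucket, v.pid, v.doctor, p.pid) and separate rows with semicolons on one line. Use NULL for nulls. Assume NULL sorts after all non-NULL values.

LEFT JOIN keeps every row from `patients`; unmatched rows get NULL for `visits`'s columns.
Matching on p.pid = v.pid AND p.bucket = v.bucket.
- pid=5, bucket=KW: 1 matching v row(s), so 1 row(s) emitted.
- pid=2, bucket=KW: no v row matches, row kept with v columns NULL.
- pid=4, bucket=FL: no v row matches, row kept with v columns NULL.
- pid=9, bucket=AX: 1 matching v row(s), so 1 row(s) emitted.
- pid=2, bucket=AX: no v row matches, row kept with v columns NULL.
After projecting and ordering:
v.bucket | v.pid | v.doctor | p.pid
AX | 9 | Xin | 9
KW | 5 | Frank | 5
NULL | NULL | NULL | 2
NULL | NULL | NULL | 2
NULL | NULL | NULL | 4

(AX, 9, Xin, 9); (KW, 5, Frank, 5); (NULL, NULL, NULL, 2); (NULL, NULL, NULL, 2); (NULL, NULL, NULL, 4)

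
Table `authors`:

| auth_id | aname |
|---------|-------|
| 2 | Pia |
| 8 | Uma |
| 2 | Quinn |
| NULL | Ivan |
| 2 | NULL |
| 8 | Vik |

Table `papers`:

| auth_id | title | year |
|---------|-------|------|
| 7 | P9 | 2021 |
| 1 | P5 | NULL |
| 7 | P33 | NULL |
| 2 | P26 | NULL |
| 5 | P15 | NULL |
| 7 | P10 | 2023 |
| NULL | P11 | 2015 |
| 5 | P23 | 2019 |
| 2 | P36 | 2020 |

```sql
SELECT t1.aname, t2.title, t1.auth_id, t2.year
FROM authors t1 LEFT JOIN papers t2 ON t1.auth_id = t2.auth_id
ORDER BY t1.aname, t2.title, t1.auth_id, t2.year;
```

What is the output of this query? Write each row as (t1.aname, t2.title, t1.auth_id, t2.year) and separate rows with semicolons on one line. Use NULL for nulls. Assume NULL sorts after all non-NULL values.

(Ivan, NULL, NULL, NULL); (Pia, P26, 2, NULL); (Pia, P36, 2, 2020); (Quinn, P26, 2, NULL); (Quinn, P36, 2, 2020); (Uma, NULL, 8, NULL); (Vik, NULL, 8, NULL); (NULL, P26, 2, NULL); (NULL, P36, 2, 2020)

LEFT JOIN keeps every row from `authors`; unmatched rows get NULL for `papers`'s columns.
Matching on t1.auth_id = t2.auth_id. A NULL in a compared column never satisfies the condition.
- t1[0] auth_id=2 → 2 match(es) in t2 → 2 row(s).
- t1[1] auth_id=8 → no match; kept with NULLs on the t2 side.
- t1[2] auth_id=2 → 2 match(es) in t2 → 2 row(s).
- t1[3] auth_id=NULL → no match; kept with NULLs on the t2 side.
- t1[4] auth_id=2 → 2 match(es) in t2 → 2 row(s).
- t1[5] auth_id=8 → no match; kept with NULLs on the t2 side.
After projecting and ordering:
t1.aname | t2.title | t1.auth_id | t2.year
Ivan | NULL | NULL | NULL
Pia | P26 | 2 | NULL
Pia | P36 | 2 | 2020
Quinn | P26 | 2 | NULL
Quinn | P36 | 2 | 2020
Uma | NULL | 8 | NULL
Vik | NULL | 8 | NULL
NULL | P26 | 2 | NULL
NULL | P36 | 2 | 2020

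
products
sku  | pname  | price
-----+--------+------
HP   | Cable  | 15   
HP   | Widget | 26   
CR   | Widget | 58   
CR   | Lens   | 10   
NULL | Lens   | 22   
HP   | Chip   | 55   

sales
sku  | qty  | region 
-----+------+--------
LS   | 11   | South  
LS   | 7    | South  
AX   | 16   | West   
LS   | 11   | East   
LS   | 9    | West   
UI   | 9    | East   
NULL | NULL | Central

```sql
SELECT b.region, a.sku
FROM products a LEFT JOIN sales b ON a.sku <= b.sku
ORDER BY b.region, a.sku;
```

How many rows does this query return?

26

LEFT JOIN keeps every row from `products`; unmatched rows get NULL for `sales`'s columns.
Matching on a.sku <= b.sku. A NULL in a compared column never satisfies the condition.
Matched pairs: 25; unmatched a rows kept: 1.
Total: 25 matched + 1 padded = 26 rows.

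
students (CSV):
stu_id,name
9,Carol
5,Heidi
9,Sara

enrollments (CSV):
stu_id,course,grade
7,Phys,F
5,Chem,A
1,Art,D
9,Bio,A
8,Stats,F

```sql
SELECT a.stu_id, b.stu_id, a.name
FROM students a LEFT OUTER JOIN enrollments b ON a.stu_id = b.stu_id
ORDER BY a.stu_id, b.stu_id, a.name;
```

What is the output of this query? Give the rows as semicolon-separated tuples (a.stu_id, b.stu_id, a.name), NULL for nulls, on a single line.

LEFT JOIN keeps every row from `students`; unmatched rows get NULL for `enrollments`'s columns.
Matching on a.stu_id = b.stu_id.
- a row (stu_id=9): matches 1 b row(s) → 1 output row(s).
- a row (stu_id=5): matches 1 b row(s) → 1 output row(s).
- a row (stu_id=9): matches 1 b row(s) → 1 output row(s).
After projecting and ordering:
a.stu_id | b.stu_id | a.name
5 | 5 | Heidi
9 | 9 | Carol
9 | 9 | Sara

(5, 5, Heidi); (9, 9, Carol); (9, 9, Sara)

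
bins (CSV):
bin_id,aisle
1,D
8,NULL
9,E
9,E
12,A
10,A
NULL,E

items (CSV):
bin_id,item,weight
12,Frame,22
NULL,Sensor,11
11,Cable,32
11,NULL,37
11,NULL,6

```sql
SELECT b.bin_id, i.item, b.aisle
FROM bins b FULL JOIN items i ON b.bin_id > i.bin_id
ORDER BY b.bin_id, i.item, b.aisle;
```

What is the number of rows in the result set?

11

FULL OUTER JOIN keeps every row from both sides; unmatched rows get NULL for the other side's columns.
Matching on b.bin_id > i.bin_id. A NULL in a compared column never satisfies the condition.
- b (bin_id=1) has no partner → padded with NULL.
- b (bin_id=8) has no partner → padded with NULL.
- b (bin_id=9) has no partner → padded with NULL.
- b (bin_id=9) has no partner → padded with NULL.
- b (bin_id=12) pairs with 3 row(s) of i.
- b (bin_id=10) has no partner → padded with NULL.
- b (bin_id=NULL) has no partner → padded with NULL.
- 2 i row(s) had no b match → kept, b columns NULL.
Total: 3 matched + 8 padded = 11 rows.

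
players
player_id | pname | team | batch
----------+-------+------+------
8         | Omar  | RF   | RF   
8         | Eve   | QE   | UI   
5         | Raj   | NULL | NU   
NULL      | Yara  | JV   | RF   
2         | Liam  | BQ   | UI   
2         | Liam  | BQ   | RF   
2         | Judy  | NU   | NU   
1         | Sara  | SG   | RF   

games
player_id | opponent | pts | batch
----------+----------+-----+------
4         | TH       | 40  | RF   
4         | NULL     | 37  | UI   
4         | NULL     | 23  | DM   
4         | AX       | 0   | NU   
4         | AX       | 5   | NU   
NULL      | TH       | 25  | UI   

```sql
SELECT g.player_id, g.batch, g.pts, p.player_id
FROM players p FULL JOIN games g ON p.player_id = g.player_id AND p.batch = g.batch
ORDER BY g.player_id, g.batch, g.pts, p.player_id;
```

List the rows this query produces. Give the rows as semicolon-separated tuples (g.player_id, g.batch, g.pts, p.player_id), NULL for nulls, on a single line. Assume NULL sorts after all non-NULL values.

FULL OUTER JOIN keeps every row from both sides; unmatched rows get NULL for the other side's columns.
Matching on p.player_id = g.player_id AND p.batch = g.batch. A NULL in a compared column never satisfies the condition.
Matched pairs: 0; unmatched p rows kept: 8; unmatched g rows kept: 6.

(4, DM, 23, NULL); (4, NU, 0, NULL); (4, NU, 5, NULL); (4, RF, 40, NULL); (4, UI, 37, NULL); (NULL, UI, 25, NULL); (NULL, NULL, NULL, 1); (NULL, NULL, NULL, 2); (NULL, NULL, NULL, 2); (NULL, NULL, NULL, 2); (NULL, NULL, NULL, 5); (NULL, NULL, NULL, 8); (NULL, NULL, NULL, 8); (NULL, NULL, NULL, NULL)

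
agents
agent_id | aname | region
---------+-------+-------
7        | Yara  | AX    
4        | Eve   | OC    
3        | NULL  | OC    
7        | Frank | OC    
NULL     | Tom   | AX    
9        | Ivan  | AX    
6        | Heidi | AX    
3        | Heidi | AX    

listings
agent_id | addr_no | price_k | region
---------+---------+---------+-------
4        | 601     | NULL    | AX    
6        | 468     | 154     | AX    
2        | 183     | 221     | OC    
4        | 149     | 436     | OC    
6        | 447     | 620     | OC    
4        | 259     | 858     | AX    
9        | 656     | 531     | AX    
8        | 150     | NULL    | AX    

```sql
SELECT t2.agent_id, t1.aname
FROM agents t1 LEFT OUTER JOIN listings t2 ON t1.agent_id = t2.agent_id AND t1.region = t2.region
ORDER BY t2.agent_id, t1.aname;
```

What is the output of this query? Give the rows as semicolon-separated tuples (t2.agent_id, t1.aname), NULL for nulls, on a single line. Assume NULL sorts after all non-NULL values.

LEFT JOIN keeps every row from `agents`; unmatched rows get NULL for `listings`'s columns.
Matching on t1.agent_id = t2.agent_id AND t1.region = t2.region. A NULL in a compared column never satisfies the condition.
- t1 row (agent_id=7, region=AX): no match → kept, t2 columns NULL.
- t1 row (agent_id=4, region=OC): matches 1 t2 row(s) → 1 output row(s).
- t1 row (agent_id=3, region=OC): no match → kept, t2 columns NULL.
- t1 row (agent_id=7, region=OC): no match → kept, t2 columns NULL.
- t1 row (agent_id=NULL, region=AX): no match → kept, t2 columns NULL.
- t1 row (agent_id=9, region=AX): matches 1 t2 row(s) → 1 output row(s).
- t1 row (agent_id=6, region=AX): matches 1 t2 row(s) → 1 output row(s).
- t1 row (agent_id=3, region=AX): no match → kept, t2 columns NULL.
After projecting and ordering:
t2.agent_id | t1.aname
4 | Eve
6 | Heidi
9 | Ivan
NULL | Frank
NULL | Heidi
NULL | Tom
NULL | Yara
NULL | NULL

(4, Eve); (6, Heidi); (9, Ivan); (NULL, Frank); (NULL, Heidi); (NULL, Tom); (NULL, Yara); (NULL, NULL)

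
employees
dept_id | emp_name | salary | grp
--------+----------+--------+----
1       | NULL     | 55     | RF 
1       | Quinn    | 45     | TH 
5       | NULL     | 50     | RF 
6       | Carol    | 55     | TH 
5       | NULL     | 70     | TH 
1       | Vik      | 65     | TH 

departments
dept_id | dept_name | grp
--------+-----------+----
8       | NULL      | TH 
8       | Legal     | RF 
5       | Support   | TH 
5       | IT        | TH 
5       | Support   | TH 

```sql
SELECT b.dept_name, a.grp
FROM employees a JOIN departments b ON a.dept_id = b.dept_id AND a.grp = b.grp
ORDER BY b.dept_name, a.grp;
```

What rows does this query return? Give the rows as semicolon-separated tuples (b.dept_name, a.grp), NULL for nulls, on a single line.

(IT, TH); (Support, TH); (Support, TH)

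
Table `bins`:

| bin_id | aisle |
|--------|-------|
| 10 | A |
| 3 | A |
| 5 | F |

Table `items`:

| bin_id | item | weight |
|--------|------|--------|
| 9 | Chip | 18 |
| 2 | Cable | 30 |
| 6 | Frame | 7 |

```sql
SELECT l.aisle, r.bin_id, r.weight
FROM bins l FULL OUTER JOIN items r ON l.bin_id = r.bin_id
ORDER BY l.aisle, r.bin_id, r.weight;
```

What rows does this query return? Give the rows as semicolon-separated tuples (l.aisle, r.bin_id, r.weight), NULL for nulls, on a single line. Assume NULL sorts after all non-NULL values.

(A, NULL, NULL); (A, NULL, NULL); (F, NULL, NULL); (NULL, 2, 30); (NULL, 6, 7); (NULL, 9, 18)

FULL OUTER JOIN keeps every row from both sides; unmatched rows get NULL for the other side's columns.
Matching on l.bin_id = r.bin_id.
Matched pairs: 0; unmatched l rows kept: 3; unmatched r rows kept: 3.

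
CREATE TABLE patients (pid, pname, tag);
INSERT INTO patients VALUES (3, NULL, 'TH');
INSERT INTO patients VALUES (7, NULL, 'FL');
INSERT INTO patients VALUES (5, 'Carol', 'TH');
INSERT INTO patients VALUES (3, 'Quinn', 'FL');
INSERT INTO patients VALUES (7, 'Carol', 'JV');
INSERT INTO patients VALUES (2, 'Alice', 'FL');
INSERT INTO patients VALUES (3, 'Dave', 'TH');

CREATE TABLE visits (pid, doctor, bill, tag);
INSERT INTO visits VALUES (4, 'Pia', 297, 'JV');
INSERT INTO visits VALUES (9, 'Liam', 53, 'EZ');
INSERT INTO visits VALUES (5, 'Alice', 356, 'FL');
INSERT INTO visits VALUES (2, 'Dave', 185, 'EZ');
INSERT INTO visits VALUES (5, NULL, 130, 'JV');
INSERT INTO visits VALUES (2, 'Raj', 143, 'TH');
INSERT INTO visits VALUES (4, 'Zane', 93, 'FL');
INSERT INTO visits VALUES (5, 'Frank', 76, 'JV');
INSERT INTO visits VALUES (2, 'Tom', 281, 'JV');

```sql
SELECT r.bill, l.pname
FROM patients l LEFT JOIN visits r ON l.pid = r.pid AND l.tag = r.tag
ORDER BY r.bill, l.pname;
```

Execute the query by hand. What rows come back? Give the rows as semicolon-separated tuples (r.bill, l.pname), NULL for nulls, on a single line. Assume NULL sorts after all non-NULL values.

(NULL, Alice); (NULL, Carol); (NULL, Carol); (NULL, Dave); (NULL, Quinn); (NULL, NULL); (NULL, NULL)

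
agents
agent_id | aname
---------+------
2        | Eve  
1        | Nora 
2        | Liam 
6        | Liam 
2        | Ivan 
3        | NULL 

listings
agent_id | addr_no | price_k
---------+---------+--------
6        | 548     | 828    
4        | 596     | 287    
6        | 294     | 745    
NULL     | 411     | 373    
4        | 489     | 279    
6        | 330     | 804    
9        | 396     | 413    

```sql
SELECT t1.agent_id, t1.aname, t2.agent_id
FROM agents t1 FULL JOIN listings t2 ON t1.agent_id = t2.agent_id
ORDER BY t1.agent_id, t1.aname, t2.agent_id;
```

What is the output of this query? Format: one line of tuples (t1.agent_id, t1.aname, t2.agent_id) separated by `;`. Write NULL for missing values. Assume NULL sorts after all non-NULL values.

(1, Nora, NULL); (2, Eve, NULL); (2, Ivan, NULL); (2, Liam, NULL); (3, NULL, NULL); (6, Liam, 6); (6, Liam, 6); (6, Liam, 6); (NULL, NULL, 4); (NULL, NULL, 4); (NULL, NULL, 9); (NULL, NULL, NULL)

FULL OUTER JOIN keeps every row from both sides; unmatched rows get NULL for the other side's columns.
Matching on t1.agent_id = t2.agent_id. A NULL in a compared column never satisfies the condition.
Matched pairs: 3; unmatched t1 rows kept: 5; unmatched t2 rows kept: 4.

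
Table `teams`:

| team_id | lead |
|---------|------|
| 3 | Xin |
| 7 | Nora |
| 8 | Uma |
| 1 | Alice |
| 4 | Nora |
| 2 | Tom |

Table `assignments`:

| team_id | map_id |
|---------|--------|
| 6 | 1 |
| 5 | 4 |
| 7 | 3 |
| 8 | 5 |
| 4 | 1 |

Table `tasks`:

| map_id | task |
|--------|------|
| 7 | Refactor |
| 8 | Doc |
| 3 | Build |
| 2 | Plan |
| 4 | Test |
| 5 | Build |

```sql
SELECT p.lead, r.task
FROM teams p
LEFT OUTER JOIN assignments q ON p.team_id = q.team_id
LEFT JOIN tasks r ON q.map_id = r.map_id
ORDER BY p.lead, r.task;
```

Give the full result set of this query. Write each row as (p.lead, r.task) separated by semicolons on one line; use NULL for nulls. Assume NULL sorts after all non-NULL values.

(Alice, NULL); (Nora, Build); (Nora, NULL); (Tom, NULL); (Uma, Build); (Xin, NULL)

Joins associate left-to-right: teams LEFT JOIN assignments on team_id gives 6 intermediate row(s).
Then LEFT JOIN `tasks r` on map_id: each of those 6 rows is kept; rows whose q.map_id has no match in r get NULL for r's columns.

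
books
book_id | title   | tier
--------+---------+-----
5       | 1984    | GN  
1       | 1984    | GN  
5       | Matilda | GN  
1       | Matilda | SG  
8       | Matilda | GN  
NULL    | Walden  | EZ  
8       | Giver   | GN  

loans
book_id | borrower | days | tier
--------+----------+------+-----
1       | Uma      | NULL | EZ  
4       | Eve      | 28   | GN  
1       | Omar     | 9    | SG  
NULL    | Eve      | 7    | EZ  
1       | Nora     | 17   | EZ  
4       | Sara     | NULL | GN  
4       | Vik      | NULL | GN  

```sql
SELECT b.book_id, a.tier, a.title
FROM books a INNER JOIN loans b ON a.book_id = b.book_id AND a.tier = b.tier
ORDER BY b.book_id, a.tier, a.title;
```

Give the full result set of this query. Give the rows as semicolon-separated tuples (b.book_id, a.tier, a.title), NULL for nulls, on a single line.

INNER JOIN keeps only pairs where the ON condition holds.
Matching on a.book_id = b.book_id AND a.tier = b.tier. A NULL in a compared column never satisfies the condition.
Matched pairs: 1.

(1, SG, Matilda)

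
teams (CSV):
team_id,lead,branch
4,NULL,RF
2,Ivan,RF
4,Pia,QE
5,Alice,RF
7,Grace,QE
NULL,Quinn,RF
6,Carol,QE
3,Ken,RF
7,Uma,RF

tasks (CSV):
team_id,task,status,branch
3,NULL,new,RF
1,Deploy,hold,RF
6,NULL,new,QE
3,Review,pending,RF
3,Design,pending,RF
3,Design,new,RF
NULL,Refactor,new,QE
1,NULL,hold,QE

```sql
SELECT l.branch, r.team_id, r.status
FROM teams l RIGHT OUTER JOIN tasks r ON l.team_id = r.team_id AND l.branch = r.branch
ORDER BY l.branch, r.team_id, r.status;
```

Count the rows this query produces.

8

RIGHT JOIN keeps every row from `tasks`; unmatched rows get NULL for `teams`'s columns.
Matching on l.team_id = r.team_id AND l.branch = r.branch. A NULL in a compared column never satisfies the condition.
- l (team_id=4, branch=RF) has no partner in r.
- l (team_id=2, branch=RF) has no partner in r.
- l (team_id=4, branch=QE) has no partner in r.
- l (team_id=5, branch=RF) has no partner in r.
- l (team_id=7, branch=QE) has no partner in r.
- l (team_id=NULL, branch=RF) has no partner in r.
- l (team_id=6, branch=QE) pairs with 1 row(s) of r.
- l (team_id=3, branch=RF) pairs with 4 row(s) of r.
- l (team_id=7, branch=RF) has no partner in r.
- plus 3 unmatched r row(s), each kept with NULL l columns.
Total: 5 matched + 3 padded = 8 rows.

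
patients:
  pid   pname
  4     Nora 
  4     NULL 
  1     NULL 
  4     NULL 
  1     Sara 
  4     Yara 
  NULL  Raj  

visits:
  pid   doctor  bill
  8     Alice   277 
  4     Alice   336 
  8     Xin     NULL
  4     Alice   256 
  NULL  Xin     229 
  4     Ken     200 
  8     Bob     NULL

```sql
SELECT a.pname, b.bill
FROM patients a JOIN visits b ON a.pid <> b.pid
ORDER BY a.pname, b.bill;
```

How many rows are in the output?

24

INNER JOIN keeps only pairs where the ON condition holds.
Matching on a.pid <> b.pid. A NULL in a compared column never satisfies the condition.
- a row (pid=4): matches 3 b row(s) → 3 output row(s).
- a row (pid=4): matches 3 b row(s) → 3 output row(s).
- a row (pid=1): matches 6 b row(s) → 6 output row(s).
- a row (pid=4): matches 3 b row(s) → 3 output row(s).
- a row (pid=1): matches 6 b row(s) → 6 output row(s).
- a row (pid=4): matches 3 b row(s) → 3 output row(s).
- a row (pid=NULL): no match → dropped.
Total: 24 rows.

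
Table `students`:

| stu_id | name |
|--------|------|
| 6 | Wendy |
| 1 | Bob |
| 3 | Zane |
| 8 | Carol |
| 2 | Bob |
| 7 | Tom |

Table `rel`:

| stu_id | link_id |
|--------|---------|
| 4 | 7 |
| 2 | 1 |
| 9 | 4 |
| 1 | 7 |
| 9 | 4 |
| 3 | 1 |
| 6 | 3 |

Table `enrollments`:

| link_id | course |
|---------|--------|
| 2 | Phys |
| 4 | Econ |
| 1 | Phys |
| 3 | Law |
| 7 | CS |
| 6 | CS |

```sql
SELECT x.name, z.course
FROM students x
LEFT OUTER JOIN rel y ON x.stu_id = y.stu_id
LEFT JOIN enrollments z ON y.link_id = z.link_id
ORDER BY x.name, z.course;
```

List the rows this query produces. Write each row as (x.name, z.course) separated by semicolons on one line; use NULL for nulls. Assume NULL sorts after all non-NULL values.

Evaluate left to right. First `students x LEFT JOIN rel y` on stu_id: 6 row(s).
Then LEFT JOIN `enrollments z` on link_id: each of those 6 rows is kept; rows whose y.link_id has no match in z get NULL for z's columns.

(Bob, CS); (Bob, Phys); (Carol, NULL); (Tom, NULL); (Wendy, Law); (Zane, Phys)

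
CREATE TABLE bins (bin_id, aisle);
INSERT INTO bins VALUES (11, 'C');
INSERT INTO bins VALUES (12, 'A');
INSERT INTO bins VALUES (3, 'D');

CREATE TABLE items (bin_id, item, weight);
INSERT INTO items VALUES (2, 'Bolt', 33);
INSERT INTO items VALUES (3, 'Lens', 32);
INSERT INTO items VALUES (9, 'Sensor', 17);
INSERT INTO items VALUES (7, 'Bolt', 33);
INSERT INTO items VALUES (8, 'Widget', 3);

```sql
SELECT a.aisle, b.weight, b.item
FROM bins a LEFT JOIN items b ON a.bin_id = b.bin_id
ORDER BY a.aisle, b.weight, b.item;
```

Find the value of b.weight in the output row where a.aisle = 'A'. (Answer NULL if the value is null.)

LEFT JOIN keeps every row from `bins`; unmatched rows get NULL for `items`'s columns.
Matching on a.bin_id = b.bin_id.
- a[0] bin_id=11 → no match; kept with NULLs on the b side.
- a[1] bin_id=12 → no match; kept with NULLs on the b side.
- a[2] bin_id=3 → 1 match(es) in b → 1 row(s).

NULL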